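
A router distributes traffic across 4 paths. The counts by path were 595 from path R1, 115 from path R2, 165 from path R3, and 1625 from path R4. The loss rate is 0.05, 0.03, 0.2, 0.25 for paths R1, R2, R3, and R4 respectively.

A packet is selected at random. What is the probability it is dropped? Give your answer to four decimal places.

Total: 595 + 115 + 165 + 1625 = 2500.
P(R1) = 595/2500 = 0.238. P(R2) = 115/2500 = 0.046. P(R3) = 165/2500 = 0.066. P(R4) = 1625/2500 = 0.65.
Summing over the partition,
P(L) = P(L|R1)·P(R1) + P(L|R2)·P(R2) + P(L|R3)·P(R3) + P(L|R4)·P(R4)
      = 0.05·0.238 + 0.03·0.046 + 0.2·0.066 + 0.25·0.65
      = 0.0119 + 0.00138 + 0.0132 + 0.1625 = 0.18898

0.1890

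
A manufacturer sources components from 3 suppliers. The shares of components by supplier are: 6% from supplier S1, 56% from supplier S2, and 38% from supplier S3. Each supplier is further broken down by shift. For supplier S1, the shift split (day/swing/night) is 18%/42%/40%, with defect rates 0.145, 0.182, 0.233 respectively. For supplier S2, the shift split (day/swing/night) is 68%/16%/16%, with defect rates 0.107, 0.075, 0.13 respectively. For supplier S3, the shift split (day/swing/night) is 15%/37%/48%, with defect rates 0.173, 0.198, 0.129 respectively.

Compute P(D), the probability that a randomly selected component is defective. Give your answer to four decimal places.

0.1321

P(D|S1) = 0.18·0.145 + 0.42·0.182 + 0.4·0.233 = 0.0261 + 0.07644 + 0.0932 = 0.19574
P(D|S2) = 0.68·0.107 + 0.16·0.075 + 0.16·0.13 = 0.07276 + 0.012 + 0.0208 = 0.10556
P(D|S3) = 0.15·0.173 + 0.37·0.198 + 0.48·0.129 = 0.02595 + 0.07326 + 0.06192 = 0.16113
Then overall,
P(D) = 0.06·0.19574 + 0.56·0.10556 + 0.38·0.16113
      = 0.0117444 + 0.0591136 + 0.0612294 = 0.1320874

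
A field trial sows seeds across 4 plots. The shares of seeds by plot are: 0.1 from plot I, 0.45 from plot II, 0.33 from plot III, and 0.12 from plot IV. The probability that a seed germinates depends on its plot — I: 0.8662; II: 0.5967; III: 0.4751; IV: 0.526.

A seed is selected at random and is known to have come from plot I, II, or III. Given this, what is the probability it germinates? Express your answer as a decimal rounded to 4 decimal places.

Let S = {I, II, III}.
P(S) = 0.1 + 0.45 + 0.33 = 0.88.
P(G ∩ S) = 0.8662·0.1 + 0.5967·0.45 + 0.4751·0.33 = 0.08662 + 0.268515 + 0.156783 = 0.511918.
P(G | S) = 0.511918 / 0.88 = 0.581725…

0.5817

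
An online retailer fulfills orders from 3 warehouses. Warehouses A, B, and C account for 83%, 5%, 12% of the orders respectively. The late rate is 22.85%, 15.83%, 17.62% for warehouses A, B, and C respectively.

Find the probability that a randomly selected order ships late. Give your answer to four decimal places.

P(L) = P(L|A)·P(A) + P(L|B)·P(B) + P(L|C)·P(C)
      = 0.2285·0.83 + 0.1583·0.05 + 0.1762·0.12
      = 0.189655 + 0.007915 + 0.021144 = 0.218714

0.2187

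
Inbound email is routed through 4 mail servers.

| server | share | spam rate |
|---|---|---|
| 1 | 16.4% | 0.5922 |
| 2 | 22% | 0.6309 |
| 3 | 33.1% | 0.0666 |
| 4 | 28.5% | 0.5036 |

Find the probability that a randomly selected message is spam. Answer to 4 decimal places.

0.4015

Summing over the partition,
P(S) = P(S|1)·P(1) + P(S|2)·P(2) + P(S|3)·P(3) + P(S|4)·P(4)
      = 0.5922·0.164 + 0.6309·0.22 + 0.0666·0.331 + 0.5036·0.285
      = 0.0971208 + 0.138798 + 0.0220446 + 0.143526 = 0.4014894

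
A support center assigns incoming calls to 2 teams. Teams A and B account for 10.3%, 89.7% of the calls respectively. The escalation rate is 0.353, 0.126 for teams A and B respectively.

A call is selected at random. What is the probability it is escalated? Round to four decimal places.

P(E) ≈ 0.1494

Summing over the partition,
P(E) = P(E|A)·P(A) + P(E|B)·P(B)
      = 0.353·0.103 + 0.126·0.897
      = 0.036359 + 0.113022 = 0.149381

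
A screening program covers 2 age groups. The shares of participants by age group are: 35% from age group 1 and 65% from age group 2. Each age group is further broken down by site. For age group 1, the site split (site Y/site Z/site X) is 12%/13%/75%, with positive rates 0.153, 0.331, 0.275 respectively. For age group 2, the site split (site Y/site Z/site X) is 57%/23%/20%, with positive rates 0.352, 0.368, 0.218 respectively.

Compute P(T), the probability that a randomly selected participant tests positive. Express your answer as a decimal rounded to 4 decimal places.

P(T|1) = 0.12·0.153 + 0.13·0.331 + 0.75·0.275 = 0.01836 + 0.04303 + 0.20625 = 0.26764
P(T|2) = 0.57·0.352 + 0.23·0.368 + 0.2·0.218 = 0.20064 + 0.08464 + 0.0436 = 0.32888
Then overall,
P(T) = 0.35·0.26764 + 0.65·0.32888
      = 0.093674 + 0.213772 = 0.307446

0.3074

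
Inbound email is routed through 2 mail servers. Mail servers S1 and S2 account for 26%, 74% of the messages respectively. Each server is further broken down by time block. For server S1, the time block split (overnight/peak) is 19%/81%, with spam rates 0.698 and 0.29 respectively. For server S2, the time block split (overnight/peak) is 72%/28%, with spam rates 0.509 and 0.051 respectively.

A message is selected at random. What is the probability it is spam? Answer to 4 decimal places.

P(S) ≈ 0.3773

P(S|S1) = 0.19·0.698 + 0.81·0.29 = 0.13262 + 0.2349 = 0.36752
P(S|S2) = 0.72·0.509 + 0.28·0.051 = 0.36648 + 0.01428 = 0.38076
By total probability over the outer partition,
P(S) = 0.26·0.36752 + 0.74·0.38076
      = 0.0955552 + 0.2817624 = 0.3773176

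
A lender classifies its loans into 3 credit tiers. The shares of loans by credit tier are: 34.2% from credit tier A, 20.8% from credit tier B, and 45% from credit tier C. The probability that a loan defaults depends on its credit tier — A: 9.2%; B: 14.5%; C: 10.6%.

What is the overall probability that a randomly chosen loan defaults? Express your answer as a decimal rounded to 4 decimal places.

By the law of total probability,
P(D) = P(D|A)·P(A) + P(D|B)·P(B) + P(D|C)·P(C)
      = 0.092·0.342 + 0.145·0.208 + 0.106·0.45
      = 0.031464 + 0.03016 + 0.0477 = 0.109324

0.1093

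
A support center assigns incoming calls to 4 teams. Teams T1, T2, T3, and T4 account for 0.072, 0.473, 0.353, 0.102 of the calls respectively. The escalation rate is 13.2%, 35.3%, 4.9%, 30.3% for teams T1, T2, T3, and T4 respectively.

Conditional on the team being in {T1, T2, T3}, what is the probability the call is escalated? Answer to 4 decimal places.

P(E|S) ≈ 0.2158

Let S = {T1, T2, T3}.
P(S) = 0.072 + 0.473 + 0.353 = 0.898.
P(E ∩ S) = 0.132·0.072 + 0.353·0.473 + 0.049·0.353 = 0.009504 + 0.166969 + 0.017297 = 0.19377.
P(E | S) = 0.19377 / 0.898 = 0.215780…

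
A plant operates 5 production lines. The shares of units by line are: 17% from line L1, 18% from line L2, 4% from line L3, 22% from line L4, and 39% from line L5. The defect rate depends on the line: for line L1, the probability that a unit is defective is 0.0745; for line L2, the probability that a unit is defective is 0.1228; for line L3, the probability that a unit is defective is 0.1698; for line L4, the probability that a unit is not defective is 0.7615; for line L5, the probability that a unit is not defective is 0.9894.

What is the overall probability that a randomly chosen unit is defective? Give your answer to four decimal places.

P(D|L4) = 1 − 0.7615 = 0.2385.
P(D|L5) = 1 − 0.9894 = 0.0106.
P(D) = P(D|L1)·P(L1) + P(D|L2)·P(L2) + P(D|L3)·P(L3) + P(D|L4)·P(L4) + P(D|L5)·P(L5)
      = 0.0745·0.17 + 0.1228·0.18 + 0.1698·0.04 + 0.2385·0.22 + 0.0106·0.39
      = 0.012665 + 0.022104 + 0.006792 + 0.05247 + 0.004134 = 0.098165

0.0982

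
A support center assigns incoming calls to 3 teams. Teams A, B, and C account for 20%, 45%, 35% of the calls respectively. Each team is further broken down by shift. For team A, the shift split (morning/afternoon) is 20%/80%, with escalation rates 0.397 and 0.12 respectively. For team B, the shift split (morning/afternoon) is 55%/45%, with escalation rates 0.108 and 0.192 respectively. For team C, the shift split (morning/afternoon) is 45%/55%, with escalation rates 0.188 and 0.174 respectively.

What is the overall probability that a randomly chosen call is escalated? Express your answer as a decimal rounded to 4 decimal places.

0.1638

P(E|A) = 0.2·0.397 + 0.8·0.12 = 0.0794 + 0.096 = 0.1754
P(E|B) = 0.55·0.108 + 0.45·0.192 = 0.0594 + 0.0864 = 0.1458
P(E|C) = 0.45·0.188 + 0.55·0.174 = 0.0846 + 0.0957 = 0.1803
Then overall,
P(E) = 0.2·0.1754 + 0.45·0.1458 + 0.35·0.1803
      = 0.03508 + 0.06561 + 0.063105 = 0.163795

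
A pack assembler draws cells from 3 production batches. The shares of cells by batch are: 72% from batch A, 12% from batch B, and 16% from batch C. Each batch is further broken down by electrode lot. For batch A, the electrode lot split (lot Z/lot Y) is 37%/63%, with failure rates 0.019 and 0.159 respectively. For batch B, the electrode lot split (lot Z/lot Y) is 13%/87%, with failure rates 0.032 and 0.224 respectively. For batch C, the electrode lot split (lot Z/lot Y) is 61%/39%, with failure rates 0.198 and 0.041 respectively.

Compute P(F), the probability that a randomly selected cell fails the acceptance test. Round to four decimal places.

P(F|A) = 0.37·0.019 + 0.63·0.159 = 0.00703 + 0.10017 = 0.1072
P(F|B) = 0.13·0.032 + 0.87·0.224 = 0.00416 + 0.19488 = 0.19904
P(F|C) = 0.61·0.198 + 0.39·0.041 = 0.12078 + 0.01599 = 0.13677
Then overall,
P(F) = 0.72·0.1072 + 0.12·0.19904 + 0.16·0.13677
      = 0.077184 + 0.0238848 + 0.0218832 = 0.122952

P(F) ≈ 0.1230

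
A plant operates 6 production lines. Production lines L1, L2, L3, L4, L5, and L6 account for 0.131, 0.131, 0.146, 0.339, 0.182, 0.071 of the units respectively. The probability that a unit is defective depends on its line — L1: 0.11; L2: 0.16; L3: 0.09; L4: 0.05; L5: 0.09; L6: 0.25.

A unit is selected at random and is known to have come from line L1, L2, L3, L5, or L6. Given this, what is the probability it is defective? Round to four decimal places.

0.1250

Let S = {L1, L2, L3, L5, L6}.
P(S) = 0.131 + 0.131 + 0.146 + 0.182 + 0.071 = 0.661.
P(D ∩ S) = 0.11·0.131 + 0.16·0.131 + 0.09·0.146 + 0.09·0.182 + 0.25·0.071 = 0.01441 + 0.02096 + 0.01314 + 0.01638 + 0.01775 = 0.08264.
P(D | S) = 0.08264 / 0.661 = 0.125023…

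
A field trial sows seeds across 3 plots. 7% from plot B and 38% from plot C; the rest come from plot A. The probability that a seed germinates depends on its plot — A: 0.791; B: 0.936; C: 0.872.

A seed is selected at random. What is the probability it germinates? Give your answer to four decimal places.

P(A) = 1 − (0.07 + 0.38) = 0.55.
P(G) = P(G|A)·P(A) + P(G|B)·P(B) + P(G|C)·P(C)
      = 0.791·0.55 + 0.936·0.07 + 0.872·0.38
      = 0.43505 + 0.06552 + 0.33136 = 0.83193

0.8319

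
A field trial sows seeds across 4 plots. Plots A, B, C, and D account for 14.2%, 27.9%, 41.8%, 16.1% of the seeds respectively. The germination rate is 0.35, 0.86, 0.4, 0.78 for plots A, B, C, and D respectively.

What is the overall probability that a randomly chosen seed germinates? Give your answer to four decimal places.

P(G) ≈ 0.5824

P(G) = P(G|A)·P(A) + P(G|B)·P(B) + P(G|C)·P(C) + P(G|D)·P(D)
      = 0.35·0.142 + 0.86·0.279 + 0.4·0.418 + 0.78·0.161
      = 0.0497 + 0.23994 + 0.1672 + 0.12558 = 0.58242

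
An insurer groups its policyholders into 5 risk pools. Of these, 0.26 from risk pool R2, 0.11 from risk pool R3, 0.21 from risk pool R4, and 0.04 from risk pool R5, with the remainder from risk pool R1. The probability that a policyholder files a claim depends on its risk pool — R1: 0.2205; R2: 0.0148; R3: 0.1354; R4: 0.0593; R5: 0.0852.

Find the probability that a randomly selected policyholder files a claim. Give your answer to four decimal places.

P(R1) = 1 − (0.26 + 0.11 + 0.21 + 0.04) = 0.38.
P(C) = P(C|R1)·P(R1) + P(C|R2)·P(R2) + P(C|R3)·P(R3) + P(C|R4)·P(R4) + P(C|R5)·P(R5)
      = 0.2205·0.38 + 0.0148·0.26 + 0.1354·0.11 + 0.0593·0.21 + 0.0852·0.04
      = 0.08379 + 0.003848 + 0.014894 + 0.012453 + 0.003408 = 0.118393

0.1184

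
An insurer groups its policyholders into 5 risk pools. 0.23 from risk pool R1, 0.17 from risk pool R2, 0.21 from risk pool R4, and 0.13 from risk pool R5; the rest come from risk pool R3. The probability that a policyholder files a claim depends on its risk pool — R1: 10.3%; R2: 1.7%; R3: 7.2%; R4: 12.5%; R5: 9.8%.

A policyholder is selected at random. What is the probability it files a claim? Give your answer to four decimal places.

P(R3) = 1 − (0.23 + 0.17 + 0.21 + 0.13) = 0.26.
By the law of total probability,
P(C) = P(C|R1)·P(R1) + P(C|R2)·P(R2) + P(C|R3)·P(R3) + P(C|R4)·P(R4) + P(C|R5)·P(R5)
      = 0.103·0.23 + 0.017·0.17 + 0.072·0.26 + 0.125·0.21 + 0.098·0.13
      = 0.02369 + 0.00289 + 0.01872 + 0.02625 + 0.01274 = 0.08429

P(C) ≈ 0.0843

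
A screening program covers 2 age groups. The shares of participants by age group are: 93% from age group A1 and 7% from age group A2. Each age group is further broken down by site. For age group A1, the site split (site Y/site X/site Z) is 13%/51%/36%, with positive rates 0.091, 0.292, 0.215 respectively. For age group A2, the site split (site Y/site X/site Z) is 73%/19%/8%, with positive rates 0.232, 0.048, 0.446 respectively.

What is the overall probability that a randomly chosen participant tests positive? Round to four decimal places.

P(T|A1) = 0.13·0.091 + 0.51·0.292 + 0.36·0.215 = 0.01183 + 0.14892 + 0.0774 = 0.23815
P(T|A2) = 0.73·0.232 + 0.19·0.048 + 0.08·0.446 = 0.16936 + 0.00912 + 0.03568 = 0.21416
Then overall,
P(T) = 0.93·0.23815 + 0.07·0.21416
      = 0.2214795 + 0.0149912 = 0.2364707

0.2365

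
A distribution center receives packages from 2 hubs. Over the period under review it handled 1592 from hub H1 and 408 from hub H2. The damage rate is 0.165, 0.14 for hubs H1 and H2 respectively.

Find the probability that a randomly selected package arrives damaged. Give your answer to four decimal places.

Total: 1592 + 408 = 2000.
P(H1) = 1592/2000 = 0.796. P(H2) = 408/2000 = 0.204.
P(D) = P(D|H1)·P(H1) + P(D|H2)·P(H2)
      = 0.165·0.796 + 0.14·0.204
      = 0.13134 + 0.02856 = 0.1599

0.1599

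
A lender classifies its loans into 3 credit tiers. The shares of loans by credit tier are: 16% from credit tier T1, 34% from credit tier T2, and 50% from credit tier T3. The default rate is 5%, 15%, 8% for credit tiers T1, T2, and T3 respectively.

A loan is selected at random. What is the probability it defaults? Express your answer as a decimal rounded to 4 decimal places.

Using total probability over the partition,
P(D) = P(D|T1)·P(T1) + P(D|T2)·P(T2) + P(D|T3)·P(T3)
      = 0.05·0.16 + 0.15·0.34 + 0.08·0.5
      = 0.008 + 0.051 + 0.04 = 0.099

P(D) ≈ 0.0990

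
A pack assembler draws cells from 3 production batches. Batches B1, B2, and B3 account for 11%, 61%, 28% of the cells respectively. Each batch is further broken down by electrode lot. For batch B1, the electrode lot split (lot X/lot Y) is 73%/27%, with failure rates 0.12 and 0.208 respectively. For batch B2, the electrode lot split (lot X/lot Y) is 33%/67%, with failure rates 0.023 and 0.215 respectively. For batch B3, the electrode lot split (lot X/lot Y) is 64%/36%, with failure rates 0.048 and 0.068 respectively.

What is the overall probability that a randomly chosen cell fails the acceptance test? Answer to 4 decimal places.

P(F|B1) = 0.73·0.12 + 0.27·0.208 = 0.0876 + 0.05616 = 0.14376
P(F|B2) = 0.33·0.023 + 0.67·0.215 = 0.00759 + 0.14405 = 0.15164
P(F|B3) = 0.64·0.048 + 0.36·0.068 = 0.03072 + 0.02448 = 0.0552
Then overall,
P(F) = 0.11·0.14376 + 0.61·0.15164 + 0.28·0.0552
      = 0.0158136 + 0.0925004 + 0.015456 = 0.12377

P(F) ≈ 0.1238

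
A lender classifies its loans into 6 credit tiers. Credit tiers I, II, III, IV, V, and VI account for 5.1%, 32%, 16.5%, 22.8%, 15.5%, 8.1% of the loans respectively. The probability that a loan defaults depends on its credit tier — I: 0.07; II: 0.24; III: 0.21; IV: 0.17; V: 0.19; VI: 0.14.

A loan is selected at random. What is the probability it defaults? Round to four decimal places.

P(D) = P(D|I)·P(I) + P(D|II)·P(II) + P(D|III)·P(III) + P(D|IV)·P(IV) + P(D|V)·P(V) + P(D|VI)·P(VI)
      = 0.07·0.051 + 0.24·0.32 + 0.21·0.165 + 0.17·0.228 + 0.19·0.155 + 0.14·0.081
      = 0.00357 + 0.0768 + 0.03465 + 0.03876 + 0.02945 + 0.01134 = 0.19457

0.1946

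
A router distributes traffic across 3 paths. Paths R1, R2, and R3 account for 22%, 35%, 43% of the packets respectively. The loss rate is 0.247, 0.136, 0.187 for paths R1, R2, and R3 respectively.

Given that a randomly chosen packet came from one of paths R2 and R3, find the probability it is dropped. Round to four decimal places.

P(L|S) ≈ 0.1641

Let S = {R2, R3}.
P(S) = 0.35 + 0.43 = 0.78.
P(L ∩ S) = 0.136·0.35 + 0.187·0.43 = 0.0476 + 0.08041 = 0.12801.
P(L | S) = 0.12801 / 0.78 = 0.164115…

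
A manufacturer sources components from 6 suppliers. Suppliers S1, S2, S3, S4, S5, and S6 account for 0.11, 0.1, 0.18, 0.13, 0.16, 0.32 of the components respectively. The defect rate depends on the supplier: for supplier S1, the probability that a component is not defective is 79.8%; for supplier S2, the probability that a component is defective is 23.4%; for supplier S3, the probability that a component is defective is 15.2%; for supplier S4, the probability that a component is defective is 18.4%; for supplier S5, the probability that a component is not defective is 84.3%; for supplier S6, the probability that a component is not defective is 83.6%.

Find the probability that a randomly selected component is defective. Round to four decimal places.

P(D) ≈ 0.1745

P(D|S1) = 1 − 0.798 = 0.202.
P(D|S5) = 1 − 0.843 = 0.157.
P(D|S6) = 1 − 0.836 = 0.164.
P(D) = P(D|S1)·P(S1) + P(D|S2)·P(S2) + P(D|S3)·P(S3) + P(D|S4)·P(S4) + P(D|S5)·P(S5) + P(D|S6)·P(S6)
      = 0.202·0.11 + 0.234·0.1 + 0.152·0.18 + 0.184·0.13 + 0.157·0.16 + 0.164·0.32
      = 0.02222 + 0.0234 + 0.02736 + 0.02392 + 0.02512 + 0.05248 = 0.1745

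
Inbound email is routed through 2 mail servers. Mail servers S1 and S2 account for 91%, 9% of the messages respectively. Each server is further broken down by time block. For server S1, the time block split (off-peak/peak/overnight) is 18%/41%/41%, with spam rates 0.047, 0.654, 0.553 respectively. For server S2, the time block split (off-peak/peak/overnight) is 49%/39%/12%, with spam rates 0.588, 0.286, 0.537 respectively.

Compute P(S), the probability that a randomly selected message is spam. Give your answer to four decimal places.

P(S|S1) = 0.18·0.047 + 0.41·0.654 + 0.41·0.553 = 0.00846 + 0.26814 + 0.22673 = 0.50333
P(S|S2) = 0.49·0.588 + 0.39·0.286 + 0.12·0.537 = 0.28812 + 0.11154 + 0.06444 = 0.4641
Then overall,
P(S) = 0.91·0.50333 + 0.09·0.4641
      = 0.4580303 + 0.041769 = 0.4997993

0.4998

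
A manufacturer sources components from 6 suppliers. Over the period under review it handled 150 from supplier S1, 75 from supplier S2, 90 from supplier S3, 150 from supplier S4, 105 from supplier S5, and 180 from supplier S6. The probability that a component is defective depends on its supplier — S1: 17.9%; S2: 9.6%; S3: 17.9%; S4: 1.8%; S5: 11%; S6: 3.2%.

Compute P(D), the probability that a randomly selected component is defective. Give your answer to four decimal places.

Total: 150 + 75 + 90 + 150 + 105 + 180 = 750.
P(S1) = 150/750 = 0.2. P(S2) = 75/750 = 0.1. P(S3) = 90/750 = 0.12. P(S4) = 150/750 = 0.2. P(S5) = 105/750 = 0.14. P(S6) = 180/750 = 0.24.
P(D) = P(D|S1)·P(S1) + P(D|S2)·P(S2) + P(D|S3)·P(S3) + P(D|S4)·P(S4) + P(D|S5)·P(S5) + P(D|S6)·P(S6)
      = 0.179·0.2 + 0.096·0.1 + 0.179·0.12 + 0.018·0.2 + 0.11·0.14 + 0.032·0.24
      = 0.0358 + 0.0096 + 0.02148 + 0.0036 + 0.0154 + 0.00768 = 0.09356

0.0936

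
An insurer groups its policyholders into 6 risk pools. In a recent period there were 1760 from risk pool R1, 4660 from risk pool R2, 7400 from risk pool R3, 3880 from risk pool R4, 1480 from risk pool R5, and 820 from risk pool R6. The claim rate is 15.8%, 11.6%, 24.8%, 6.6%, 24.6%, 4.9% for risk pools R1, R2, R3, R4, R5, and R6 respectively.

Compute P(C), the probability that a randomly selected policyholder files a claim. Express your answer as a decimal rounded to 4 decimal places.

0.1657

Total: 1760 + 4660 + 7400 + 3880 + 1480 + 820 = 20000.
P(R1) = 1760/20000 = 0.088. P(R2) = 4660/20000 = 0.233. P(R3) = 7400/20000 = 0.37. P(R4) = 3880/20000 = 0.194. P(R5) = 1480/20000 = 0.074. P(R6) = 820/20000 = 0.041.
Using total probability over the partition,
P(C) = P(C|R1)·P(R1) + P(C|R2)·P(R2) + P(C|R3)·P(R3) + P(C|R4)·P(R4) + P(C|R5)·P(R5) + P(C|R6)·P(R6)
      = 0.158·0.088 + 0.116·0.233 + 0.248·0.37 + 0.066·0.194 + 0.246·0.074 + 0.049·0.041
      = 0.013904 + 0.027028 + 0.09176 + 0.012804 + 0.018204 + 0.002009 = 0.165709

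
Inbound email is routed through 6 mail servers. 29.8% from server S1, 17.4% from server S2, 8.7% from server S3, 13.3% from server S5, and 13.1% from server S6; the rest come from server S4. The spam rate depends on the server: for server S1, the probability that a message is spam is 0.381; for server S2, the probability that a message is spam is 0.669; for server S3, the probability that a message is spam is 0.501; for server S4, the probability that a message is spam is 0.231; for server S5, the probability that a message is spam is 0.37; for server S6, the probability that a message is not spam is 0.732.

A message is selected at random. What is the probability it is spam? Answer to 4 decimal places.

P(S4) = 1 − (0.298 + 0.174 + 0.087 + 0.133 + 0.131) = 0.177.
P(S|S6) = 1 − 0.732 = 0.268.
Using total probability over the partition,
P(S) = P(S|S1)·P(S1) + P(S|S2)·P(S2) + P(S|S3)·P(S3) + P(S|S4)·P(S4) + P(S|S5)·P(S5) + P(S|S6)·P(S6)
      = 0.381·0.298 + 0.669·0.174 + 0.501·0.087 + 0.231·0.177 + 0.37·0.133 + 0.268·0.131
      = 0.113538 + 0.116406 + 0.043587 + 0.040887 + 0.04921 + 0.035108 = 0.398736

0.3987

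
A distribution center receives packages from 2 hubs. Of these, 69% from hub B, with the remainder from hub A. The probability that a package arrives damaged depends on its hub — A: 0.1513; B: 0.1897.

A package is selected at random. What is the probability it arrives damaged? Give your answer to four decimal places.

0.1778

P(A) = 1 − (0.69) = 0.31.
By the law of total probability,
P(D) = P(D|A)·P(A) + P(D|B)·P(B)
      = 0.1513·0.31 + 0.1897·0.69
      = 0.046903 + 0.130893 = 0.177796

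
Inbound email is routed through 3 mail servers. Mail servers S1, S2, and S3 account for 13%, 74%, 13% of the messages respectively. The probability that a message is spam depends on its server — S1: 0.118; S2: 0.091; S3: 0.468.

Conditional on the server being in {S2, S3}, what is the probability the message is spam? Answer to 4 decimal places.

Let J = {S2, S3}.
P(J) = 0.74 + 0.13 = 0.87.
P(S ∩ J) = 0.091·0.74 + 0.468·0.13 = 0.06734 + 0.06084 = 0.12818.
P(S | J) = 0.12818 / 0.87 = 0.147333…

P(S|J) ≈ 0.1473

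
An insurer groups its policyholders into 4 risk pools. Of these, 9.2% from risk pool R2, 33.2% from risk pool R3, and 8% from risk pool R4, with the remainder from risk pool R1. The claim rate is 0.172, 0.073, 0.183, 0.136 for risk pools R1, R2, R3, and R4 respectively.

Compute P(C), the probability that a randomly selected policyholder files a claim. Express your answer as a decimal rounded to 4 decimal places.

P(R1) = 1 − (0.092 + 0.332 + 0.08) = 0.496.
P(C) = P(C|R1)·P(R1) + P(C|R2)·P(R2) + P(C|R3)·P(R3) + P(C|R4)·P(R4)
      = 0.172·0.496 + 0.073·0.092 + 0.183·0.332 + 0.136·0.08
      = 0.085312 + 0.006716 + 0.060756 + 0.01088 = 0.163664

P(C) ≈ 0.1637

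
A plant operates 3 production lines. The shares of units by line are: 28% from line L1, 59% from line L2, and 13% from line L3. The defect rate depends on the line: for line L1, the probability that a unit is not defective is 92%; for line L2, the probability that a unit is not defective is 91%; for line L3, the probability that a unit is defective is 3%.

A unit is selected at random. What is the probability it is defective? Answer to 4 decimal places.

0.0794

P(D|L1) = 1 − 0.92 = 0.08.
P(D|L2) = 1 − 0.91 = 0.09.
P(D) = P(D|L1)·P(L1) + P(D|L2)·P(L2) + P(D|L3)·P(L3)
      = 0.08·0.28 + 0.09·0.59 + 0.03·0.13
      = 0.0224 + 0.0531 + 0.0039 = 0.0794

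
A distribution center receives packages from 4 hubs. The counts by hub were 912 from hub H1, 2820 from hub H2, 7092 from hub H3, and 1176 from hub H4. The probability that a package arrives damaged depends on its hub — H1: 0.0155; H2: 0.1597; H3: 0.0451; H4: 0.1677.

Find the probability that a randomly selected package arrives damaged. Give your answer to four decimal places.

0.0818

Total: 912 + 2820 + 7092 + 1176 = 12000.
P(H1) = 912/12000 = 0.076. P(H2) = 2820/12000 = 0.235. P(H3) = 7092/12000 = 0.591. P(H4) = 1176/12000 = 0.098.
P(D) = P(D|H1)·P(H1) + P(D|H2)·P(H2) + P(D|H3)·P(H3) + P(D|H4)·P(H4)
      = 0.0155·0.076 + 0.1597·0.235 + 0.0451·0.591 + 0.1677·0.098
      = 0.001178 + 0.0375295 + 0.0266541 + 0.0164346 = 0.0817962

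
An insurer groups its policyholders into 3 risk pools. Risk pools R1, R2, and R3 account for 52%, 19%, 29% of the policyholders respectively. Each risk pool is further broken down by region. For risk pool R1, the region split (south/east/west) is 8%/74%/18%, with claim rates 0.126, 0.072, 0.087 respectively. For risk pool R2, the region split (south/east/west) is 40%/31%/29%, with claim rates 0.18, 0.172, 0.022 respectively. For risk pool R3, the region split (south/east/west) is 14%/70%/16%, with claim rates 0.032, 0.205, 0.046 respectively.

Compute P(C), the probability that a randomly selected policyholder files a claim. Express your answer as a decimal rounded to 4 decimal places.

0.1112

P(C|R1) = 0.08·0.126 + 0.74·0.072 + 0.18·0.087 = 0.01008 + 0.05328 + 0.01566 = 0.07902
P(C|R2) = 0.4·0.18 + 0.31·0.172 + 0.29·0.022 = 0.072 + 0.05332 + 0.00638 = 0.1317
P(C|R3) = 0.14·0.032 + 0.7·0.205 + 0.16·0.046 = 0.00448 + 0.1435 + 0.00736 = 0.15534
Then overall,
P(C) = 0.52·0.07902 + 0.19·0.1317 + 0.29·0.15534
      = 0.0410904 + 0.025023 + 0.0450486 = 0.111162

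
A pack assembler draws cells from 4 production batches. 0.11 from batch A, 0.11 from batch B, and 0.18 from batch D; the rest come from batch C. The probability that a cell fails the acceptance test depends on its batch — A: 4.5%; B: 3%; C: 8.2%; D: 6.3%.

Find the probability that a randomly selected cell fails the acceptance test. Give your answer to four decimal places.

P(C) = 1 − (0.11 + 0.11 + 0.18) = 0.6.
P(F) = P(F|A)·P(A) + P(F|B)·P(B) + P(F|C)·P(C) + P(F|D)·P(D)
      = 0.045·0.11 + 0.03·0.11 + 0.082·0.6 + 0.063·0.18
      = 0.00495 + 0.0033 + 0.0492 + 0.01134 = 0.06879

P(F) ≈ 0.0688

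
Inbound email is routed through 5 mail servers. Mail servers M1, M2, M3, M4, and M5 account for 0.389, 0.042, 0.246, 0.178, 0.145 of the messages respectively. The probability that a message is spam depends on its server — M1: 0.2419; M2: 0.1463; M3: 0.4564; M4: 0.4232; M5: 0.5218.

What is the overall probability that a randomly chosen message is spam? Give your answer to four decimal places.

P(S) ≈ 0.3635

By the law of total probability,
P(S) = P(S|M1)·P(M1) + P(S|M2)·P(M2) + P(S|M3)·P(M3) + P(S|M4)·P(M4) + P(S|M5)·P(M5)
      = 0.2419·0.389 + 0.1463·0.042 + 0.4564·0.246 + 0.4232·0.178 + 0.5218·0.145
      = 0.0940991 + 0.0061446 + 0.1122744 + 0.0753296 + 0.075661 = 0.3635087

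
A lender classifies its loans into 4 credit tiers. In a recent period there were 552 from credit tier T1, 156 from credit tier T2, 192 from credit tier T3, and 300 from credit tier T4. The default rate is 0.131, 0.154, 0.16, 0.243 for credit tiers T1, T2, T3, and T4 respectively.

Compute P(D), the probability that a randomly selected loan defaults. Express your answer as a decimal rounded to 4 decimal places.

0.1666

Total: 552 + 156 + 192 + 300 = 1200.
P(T1) = 552/1200 = 0.46. P(T2) = 156/1200 = 0.13. P(T3) = 192/1200 = 0.16. P(T4) = 300/1200 = 0.25.
By the law of total probability,
P(D) = P(D|T1)·P(T1) + P(D|T2)·P(T2) + P(D|T3)·P(T3) + P(D|T4)·P(T4)
      = 0.131·0.46 + 0.154·0.13 + 0.16·0.16 + 0.243·0.25
      = 0.06026 + 0.02002 + 0.0256 + 0.06075 = 0.16663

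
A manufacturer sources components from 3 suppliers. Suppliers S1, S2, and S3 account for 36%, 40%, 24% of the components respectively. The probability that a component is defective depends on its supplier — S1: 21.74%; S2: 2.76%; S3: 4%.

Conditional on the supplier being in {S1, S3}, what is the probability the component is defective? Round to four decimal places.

Let S = {S1, S3}.
P(S) = 0.36 + 0.24 = 0.6.
P(D ∩ S) = 0.2174·0.36 + 0.04·0.24 = 0.078264 + 0.0096 = 0.087864.
P(D | S) = 0.087864 / 0.6 = 0.146440…

P(D|S) ≈ 0.1464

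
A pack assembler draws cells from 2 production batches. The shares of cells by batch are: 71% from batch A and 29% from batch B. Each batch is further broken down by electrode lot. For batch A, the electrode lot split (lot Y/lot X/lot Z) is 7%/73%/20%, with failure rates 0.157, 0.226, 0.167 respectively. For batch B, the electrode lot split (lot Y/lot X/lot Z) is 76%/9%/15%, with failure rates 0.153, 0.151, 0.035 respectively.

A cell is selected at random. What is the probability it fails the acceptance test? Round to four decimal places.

P(F|A) = 0.07·0.157 + 0.73·0.226 + 0.2·0.167 = 0.01099 + 0.16498 + 0.0334 = 0.20937
P(F|B) = 0.76·0.153 + 0.09·0.151 + 0.15·0.035 = 0.11628 + 0.01359 + 0.00525 = 0.13512
Then overall,
P(F) = 0.71·0.20937 + 0.29·0.13512
      = 0.1486527 + 0.0391848 = 0.1878375

0.1878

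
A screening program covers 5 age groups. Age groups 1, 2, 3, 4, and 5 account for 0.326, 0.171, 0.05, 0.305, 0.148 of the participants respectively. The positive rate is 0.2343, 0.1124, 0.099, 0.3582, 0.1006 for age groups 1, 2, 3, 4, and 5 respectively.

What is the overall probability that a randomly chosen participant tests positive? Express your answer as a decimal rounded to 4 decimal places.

0.2247

P(T) = P(T|1)·P(1) + P(T|2)·P(2) + P(T|3)·P(3) + P(T|4)·P(4) + P(T|5)·P(5)
      = 0.2343·0.326 + 0.1124·0.171 + 0.099·0.05 + 0.3582·0.305 + 0.1006·0.148
      = 0.0763818 + 0.0192204 + 0.00495 + 0.109251 + 0.0148888 = 0.224692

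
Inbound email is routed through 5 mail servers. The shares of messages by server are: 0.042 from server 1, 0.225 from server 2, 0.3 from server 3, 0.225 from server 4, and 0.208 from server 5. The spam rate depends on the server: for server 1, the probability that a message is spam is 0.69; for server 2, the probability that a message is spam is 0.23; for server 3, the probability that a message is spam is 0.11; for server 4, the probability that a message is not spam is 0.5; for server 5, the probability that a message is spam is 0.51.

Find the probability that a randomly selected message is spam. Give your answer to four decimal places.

P(S|4) = 1 − 0.5 = 0.5.
Using total probability over the partition,
P(S) = P(S|1)·P(1) + P(S|2)·P(2) + P(S|3)·P(3) + P(S|4)·P(4) + P(S|5)·P(5)
      = 0.69·0.042 + 0.23·0.225 + 0.11·0.3 + 0.5·0.225 + 0.51·0.208
      = 0.02898 + 0.05175 + 0.033 + 0.1125 + 0.10608 = 0.33231

P(S) ≈ 0.3323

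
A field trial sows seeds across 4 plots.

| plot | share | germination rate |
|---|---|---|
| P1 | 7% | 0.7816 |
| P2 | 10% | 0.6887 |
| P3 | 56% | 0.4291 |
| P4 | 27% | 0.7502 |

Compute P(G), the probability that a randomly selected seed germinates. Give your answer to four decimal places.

0.5664

P(G) = P(G|P1)·P(P1) + P(G|P2)·P(P2) + P(G|P3)·P(P3) + P(G|P4)·P(P4)
      = 0.7816·0.07 + 0.6887·0.1 + 0.4291·0.56 + 0.7502·0.27
      = 0.054712 + 0.06887 + 0.240296 + 0.202554 = 0.566432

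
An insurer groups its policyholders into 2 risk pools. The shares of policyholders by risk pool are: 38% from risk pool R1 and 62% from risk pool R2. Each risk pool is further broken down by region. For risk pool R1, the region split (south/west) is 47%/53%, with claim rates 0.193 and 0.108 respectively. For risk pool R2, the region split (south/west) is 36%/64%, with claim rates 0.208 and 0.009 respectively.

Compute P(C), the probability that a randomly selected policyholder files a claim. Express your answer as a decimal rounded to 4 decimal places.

P(C|R1) = 0.47·0.193 + 0.53·0.108 = 0.09071 + 0.05724 = 0.14795
P(C|R2) = 0.36·0.208 + 0.64·0.009 = 0.07488 + 0.00576 = 0.08064
Then overall,
P(C) = 0.38·0.14795 + 0.62·0.08064
      = 0.056221 + 0.0499968 = 0.1062178

0.1062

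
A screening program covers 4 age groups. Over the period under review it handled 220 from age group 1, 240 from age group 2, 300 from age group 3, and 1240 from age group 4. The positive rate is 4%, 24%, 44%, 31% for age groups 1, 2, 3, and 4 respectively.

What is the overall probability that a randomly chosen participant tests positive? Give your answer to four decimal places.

0.2914

Total: 220 + 240 + 300 + 1240 = 2000.
P(1) = 220/2000 = 0.11. P(2) = 240/2000 = 0.12. P(3) = 300/2000 = 0.15. P(4) = 1240/2000 = 0.62.
P(T) = P(T|1)·P(1) + P(T|2)·P(2) + P(T|3)·P(3) + P(T|4)·P(4)
      = 0.04·0.11 + 0.24·0.12 + 0.44·0.15 + 0.31·0.62
      = 0.0044 + 0.0288 + 0.066 + 0.1922 = 0.2914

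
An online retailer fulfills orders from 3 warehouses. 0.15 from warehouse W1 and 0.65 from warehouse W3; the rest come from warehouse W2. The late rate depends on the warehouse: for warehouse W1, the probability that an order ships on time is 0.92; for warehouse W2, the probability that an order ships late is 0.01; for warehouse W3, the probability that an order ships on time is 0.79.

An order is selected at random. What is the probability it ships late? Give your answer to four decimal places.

0.1505

P(W2) = 1 − (0.15 + 0.65) = 0.2.
P(L|W1) = 1 − 0.92 = 0.08.
P(L|W3) = 1 − 0.79 = 0.21.
P(L) = P(L|W1)·P(W1) + P(L|W2)·P(W2) + P(L|W3)·P(W3)
      = 0.08·0.15 + 0.01·0.2 + 0.21·0.65
      = 0.012 + 0.002 + 0.1365 = 0.1505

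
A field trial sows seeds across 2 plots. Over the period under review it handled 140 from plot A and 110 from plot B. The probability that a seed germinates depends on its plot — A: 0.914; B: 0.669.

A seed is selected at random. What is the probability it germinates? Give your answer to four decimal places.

P(G) ≈ 0.8062

Total: 140 + 110 = 250.
P(A) = 140/250 = 0.56. P(B) = 110/250 = 0.44.
P(G) = P(G|A)·P(A) + P(G|B)·P(B)
      = 0.914·0.56 + 0.669·0.44
      = 0.51184 + 0.29436 = 0.8062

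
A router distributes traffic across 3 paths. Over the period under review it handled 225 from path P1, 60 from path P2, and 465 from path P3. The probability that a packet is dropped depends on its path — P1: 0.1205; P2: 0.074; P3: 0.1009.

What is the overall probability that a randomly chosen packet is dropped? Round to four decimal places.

Total: 225 + 60 + 465 = 750.
P(P1) = 225/750 = 0.3. P(P2) = 60/750 = 0.08. P(P3) = 465/750 = 0.62.
P(L) = P(L|P1)·P(P1) + P(L|P2)·P(P2) + P(L|P3)·P(P3)
      = 0.1205·0.3 + 0.074·0.08 + 0.1009·0.62
      = 0.03615 + 0.00592 + 0.062558 = 0.104628

P(L) ≈ 0.1046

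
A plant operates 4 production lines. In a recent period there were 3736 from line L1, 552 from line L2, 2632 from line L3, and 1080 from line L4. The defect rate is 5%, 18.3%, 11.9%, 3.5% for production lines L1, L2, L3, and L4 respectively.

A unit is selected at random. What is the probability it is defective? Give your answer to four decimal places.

P(D) ≈ 0.0799

Total: 3736 + 552 + 2632 + 1080 = 8000.
P(L1) = 3736/8000 = 0.467. P(L2) = 552/8000 = 0.069. P(L3) = 2632/8000 = 0.329. P(L4) = 1080/8000 = 0.135.
By the law of total probability,
P(D) = P(D|L1)·P(L1) + P(D|L2)·P(L2) + P(D|L3)·P(L3) + P(D|L4)·P(L4)
      = 0.05·0.467 + 0.183·0.069 + 0.119·0.329 + 0.035·0.135
      = 0.02335 + 0.012627 + 0.039151 + 0.004725 = 0.079853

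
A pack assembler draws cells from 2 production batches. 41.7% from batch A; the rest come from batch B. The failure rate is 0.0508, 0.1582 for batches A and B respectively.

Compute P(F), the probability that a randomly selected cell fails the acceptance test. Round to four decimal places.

P(B) = 1 − (0.417) = 0.583.
Summing over the partition,
P(F) = P(F|A)·P(A) + P(F|B)·P(B)
      = 0.0508·0.417 + 0.1582·0.583
      = 0.0211836 + 0.0922306 = 0.1134142

P(F) ≈ 0.1134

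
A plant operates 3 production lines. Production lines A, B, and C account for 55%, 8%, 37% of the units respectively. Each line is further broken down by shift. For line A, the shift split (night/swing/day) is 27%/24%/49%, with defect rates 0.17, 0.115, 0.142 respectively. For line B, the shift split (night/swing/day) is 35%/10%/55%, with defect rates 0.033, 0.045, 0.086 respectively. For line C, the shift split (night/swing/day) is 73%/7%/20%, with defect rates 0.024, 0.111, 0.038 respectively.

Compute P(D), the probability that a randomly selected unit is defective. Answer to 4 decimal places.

P(D|A) = 0.27·0.17 + 0.24·0.115 + 0.49·0.142 = 0.0459 + 0.0276 + 0.06958 = 0.14308
P(D|B) = 0.35·0.033 + 0.1·0.045 + 0.55·0.086 = 0.01155 + 0.0045 + 0.0473 = 0.06335
P(D|C) = 0.73·0.024 + 0.07·0.111 + 0.2·0.038 = 0.01752 + 0.00777 + 0.0076 = 0.03289
By total probability over the outer partition,
P(D) = 0.55·0.14308 + 0.08·0.06335 + 0.37·0.03289
      = 0.078694 + 0.005068 + 0.0121693 = 0.0959313

P(D) ≈ 0.0959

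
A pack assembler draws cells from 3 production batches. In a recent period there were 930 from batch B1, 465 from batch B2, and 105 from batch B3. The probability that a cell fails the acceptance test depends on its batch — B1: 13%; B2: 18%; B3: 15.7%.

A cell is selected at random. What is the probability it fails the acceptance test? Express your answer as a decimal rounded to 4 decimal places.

Total: 930 + 465 + 105 = 1500.
P(B1) = 930/1500 = 0.62. P(B2) = 465/1500 = 0.31. P(B3) = 105/1500 = 0.07.
P(F) = P(F|B1)·P(B1) + P(F|B2)·P(B2) + P(F|B3)·P(B3)
      = 0.13·0.62 + 0.18·0.31 + 0.157·0.07
      = 0.0806 + 0.0558 + 0.01099 = 0.14739

0.1474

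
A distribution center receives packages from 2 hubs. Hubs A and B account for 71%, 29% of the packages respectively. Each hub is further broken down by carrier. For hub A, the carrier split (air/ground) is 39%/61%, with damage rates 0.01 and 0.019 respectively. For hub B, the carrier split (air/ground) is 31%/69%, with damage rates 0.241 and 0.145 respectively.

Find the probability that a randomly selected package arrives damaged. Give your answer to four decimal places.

P(D|A) = 0.39·0.01 + 0.61·0.019 = 0.0039 + 0.01159 = 0.01549
P(D|B) = 0.31·0.241 + 0.69·0.145 = 0.07471 + 0.10005 = 0.17476
By total probability over the outer partition,
P(D) = 0.71·0.01549 + 0.29·0.17476
      = 0.0109979 + 0.0506804 = 0.0616783

P(D) ≈ 0.0617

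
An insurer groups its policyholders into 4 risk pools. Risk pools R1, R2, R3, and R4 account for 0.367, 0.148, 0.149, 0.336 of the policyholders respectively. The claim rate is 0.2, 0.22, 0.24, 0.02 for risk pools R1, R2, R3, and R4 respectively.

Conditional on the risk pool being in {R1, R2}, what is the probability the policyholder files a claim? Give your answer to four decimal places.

0.2057

Let S = {R1, R2}.
P(S) = 0.367 + 0.148 = 0.515.
P(C ∩ S) = 0.2·0.367 + 0.22·0.148 = 0.0734 + 0.03256 = 0.10596.
P(C | S) = 0.10596 / 0.515 = 0.205748…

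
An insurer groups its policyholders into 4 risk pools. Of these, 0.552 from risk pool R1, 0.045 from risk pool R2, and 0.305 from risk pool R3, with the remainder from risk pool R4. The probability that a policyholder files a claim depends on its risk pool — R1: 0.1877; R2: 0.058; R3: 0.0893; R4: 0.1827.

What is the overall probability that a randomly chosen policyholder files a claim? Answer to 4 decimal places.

P(C) ≈ 0.1514

P(R4) = 1 − (0.552 + 0.045 + 0.305) = 0.098.
Summing over the partition,
P(C) = P(C|R1)·P(R1) + P(C|R2)·P(R2) + P(C|R3)·P(R3) + P(C|R4)·P(R4)
      = 0.1877·0.552 + 0.058·0.045 + 0.0893·0.305 + 0.1827·0.098
      = 0.1036104 + 0.00261 + 0.0272365 + 0.0179046 = 0.1513615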